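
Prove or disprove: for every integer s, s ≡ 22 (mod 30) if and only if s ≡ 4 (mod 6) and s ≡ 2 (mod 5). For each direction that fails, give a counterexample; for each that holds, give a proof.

(⟹) Suppose s ≡ 22 (mod 30); write s = 30j + 22. Since 6 ∣ 30, reducing mod 6 gives s ≡ 22 ≡ 4 (mod 6); since 5 ∣ 30, reducing mod 5 gives s ≡ 22 ≡ 2 (mod 5).

(⟸) Conversely, if s ≡ 4 (mod 6) and s ≡ 2 (mod 5), then by the Chinese remainder theorem s ≡ 22 (mod 30). This is exactly s ≡ 22 (mod 30).

Both implications hold.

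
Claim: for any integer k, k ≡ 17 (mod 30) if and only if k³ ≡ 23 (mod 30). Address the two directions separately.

(⟸) Suppose k³ ≡ 23 (mod 30). The only residue r in {0, …, 29} with r³ ≡ 23 (mod 30) is r = 17, so k ≡ 17 (mod 30).

(⟹) Suppose k ≡ 17 (mod 30). Write k = 30j + 17. Then (30j + 17)³ = 27000j³ + 45900j² + 26010j + 4913 = 30(900j³ + 1530j² + 867j + 163) + 23, so k³ ≡ 23 (mod 30).

Both directions hold; the statement is true.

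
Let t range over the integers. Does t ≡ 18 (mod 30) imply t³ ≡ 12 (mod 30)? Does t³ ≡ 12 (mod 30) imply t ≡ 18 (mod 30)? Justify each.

Equivalent; both directions hold.

(⟹) Suppose t ≡ 18 (mod 30). Write t = 30j + 18. Then (30j + 18)³ = 27000j³ + 48600j² + 29160j + 5832 = 30(900j³ + 1620j² + 972j + 194) + 12, so t³ ≡ 12 (mod 30).

(⟸) Conversely, suppose t³ ≡ 12 (mod 30). The only residue r in {0, …, 29} with r³ ≡ 12 (mod 30) is r = 18, so t ≡ 18 (mod 30).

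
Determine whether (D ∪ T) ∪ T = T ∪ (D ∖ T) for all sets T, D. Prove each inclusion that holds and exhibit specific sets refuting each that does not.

Both inclusions hold.

(⟸) Let x ∈ T ∪ (D ∖ T). Then either x ∈ T and x ∉ D; or x ∈ D and x ∉ T; or x ∈ T ∩ D. In each case x ∈ (D ∪ T) ∪ T, so T ∪ (D ∖ T) ⊆ (D ∪ T) ∪ T.

(⟹) Let x ∈ (D ∪ T) ∪ T. Then either x ∈ T and x ∉ D; or x ∈ D and x ∉ T; or x ∈ T ∩ D. In each case x ∈ T ∪ (D ∖ T), so (D ∪ T) ∪ T ⊆ T ∪ (D ∖ T).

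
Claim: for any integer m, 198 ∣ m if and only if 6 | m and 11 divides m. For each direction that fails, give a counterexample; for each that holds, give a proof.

Only the forward direction holds.

[⇒] If 198 ∣ m, write m = 198q. Since 198 = 33·6, m = 6·(33q), so 6 ∣ m; and since 198 = 18·11, m = 11·(18q), so 11 ∣ m.

[⇐] This fails: take m = 66. Both 6 ∣ 66 and 11 ∣ 66, yet 66 is not a multiple of 198 (since 66 = 0·198 + 66), so 198 ∤ 66.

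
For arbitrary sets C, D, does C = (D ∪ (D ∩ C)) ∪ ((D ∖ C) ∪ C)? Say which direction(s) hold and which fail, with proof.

Forward inclusion. Let x ∈ C. Then either x ∈ C and x ∉ D; or x ∈ C ∩ D. In each case x ∈ (D ∪ (D ∩ C)) ∪ ((D ∖ C) ∪ C), so C ⊆ (D ∪ (D ∩ C)) ∪ ((D ∖ C) ∪ C).

Reverse inclusion. This inclusion fails. Take C = ∅, D = {1}; then 1 ∈ (D ∪ (D ∩ C)) ∪ ((D ∖ C) ∪ C) but 1 ∉ C.

(⊆) holds; (⊇) fails.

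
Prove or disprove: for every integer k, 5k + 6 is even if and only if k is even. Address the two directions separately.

Both directions hold.

(⇒) Suppose 5k + 6 is even. Since 5 is odd, 5k and k have the same parity, so 5k + 6 ≡ k + 6 (mod 2). As 6 is even, 5k + 6 is even exactly when k is even. Thus k is even.

(⇐) Conversely, suppose k is even; write k = 2j. Then 5k + 6 = 5·(2j) + 6 = 2·5j + 6, which is even.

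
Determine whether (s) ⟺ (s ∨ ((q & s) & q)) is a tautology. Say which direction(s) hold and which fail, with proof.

[⇒] Assume the antecedent. If q is true, the antecedent forces (q = T, s = T), and s ∨ ((q & s) & q) holds there. If q is false, the antecedent forces (q = F, s = T), and s ∨ ((q & s) & q) holds there. Either way s ∨ ((q & s) & q) holds.

[⇐] Assume the antecedent. If q is true, the antecedent forces (q = T, s = T), and s holds there. If q is false, the antecedent forces (q = F, s = T), and s holds there. Either way s holds.

Equivalent; both directions hold.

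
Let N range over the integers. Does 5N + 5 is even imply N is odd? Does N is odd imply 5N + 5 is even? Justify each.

The biconditional holds.

(→) Suppose 5N + 5 is even. Since 5 is odd, 5N and N have the same parity, so 5N + 5 ≡ N + 5 (mod 2). As 5 is odd, 5N + 5 is even exactly when N is odd. Thus N is odd.

(←) Conversely, suppose N is odd; write N = 2j + 1. Then 5N + 5 = 5·(2j + 1) + 5 = 2·5j + 10, which is even.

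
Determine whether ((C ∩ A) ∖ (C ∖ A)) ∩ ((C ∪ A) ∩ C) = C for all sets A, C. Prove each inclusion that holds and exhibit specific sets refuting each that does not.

Only the forward inclusion holds.

(⟹) Let x ∈ ((C ∩ A) ∖ (C ∖ A)) ∩ ((C ∪ A) ∩ C). Then x ∈ A ∩ C, from which x ∈ C.

(⟸) This inclusion fails. Take A = ∅, C = {1}; then 1 ∈ C but 1 ∉ ((C ∩ A) ∖ (C ∖ A)) ∩ ((C ∪ A) ∩ C).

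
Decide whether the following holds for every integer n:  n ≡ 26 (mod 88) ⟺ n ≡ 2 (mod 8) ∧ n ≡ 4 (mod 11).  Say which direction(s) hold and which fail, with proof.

(→) Suppose n ≡ 26 (mod 88); write n = 88j + 26. Since 8 ∣ 88, reducing mod 8 gives n ≡ 26 ≡ 2 (mod 8); since 11 ∣ 88, reducing mod 11 gives n ≡ 26 ≡ 4 (mod 11).

(←) Conversely, if n ≡ 2 (mod 8) and n ≡ 4 (mod 11), then by the Chinese remainder theorem n ≡ 26 (mod 88). This is exactly n ≡ 26 (mod 88).

Both directions hold.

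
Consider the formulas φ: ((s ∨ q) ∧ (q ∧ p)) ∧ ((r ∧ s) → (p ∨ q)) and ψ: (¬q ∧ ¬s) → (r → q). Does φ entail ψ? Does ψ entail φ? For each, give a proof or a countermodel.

[⇒] Assume the antecedent. If s is true, (¬q ∧ ¬s) → (r → q) reduces to true regardless of the other variables. If s is false, the antecedent forces (s = F, p = T, q = T, r = F) or (s = F, p = T, q = T, r = T), and (¬q ∧ ¬s) → (r → q) holds there. Either way (¬q ∧ ¬s) → (r → q) holds.

[⇐] This fails. Under s = F, p = F, q = F, r = F, the left side is false but the right side is true.

Not equivalent: only (⇒) holds.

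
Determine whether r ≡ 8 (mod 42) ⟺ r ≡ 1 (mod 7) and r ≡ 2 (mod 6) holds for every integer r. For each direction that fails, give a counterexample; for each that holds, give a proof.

Both directions hold.

(⇒) Suppose r ≡ 8 (mod 42); write r = 42j + 8. Since 7 ∣ 42, reducing mod 7 gives r ≡ 8 ≡ 1 (mod 7); since 6 ∣ 42, reducing mod 6 gives r ≡ 8 ≡ 2 (mod 6).

(⇐) Conversely, if r ≡ 1 (mod 7) and r ≡ 2 (mod 6), then by the Chinese remainder theorem r ≡ 8 (mod 42). This is exactly r ≡ 8 (mod 42).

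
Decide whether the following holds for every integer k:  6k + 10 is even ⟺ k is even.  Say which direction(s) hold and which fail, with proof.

Only the converse holds.

Forward direction. This fails: take k = 5. Then 6k + 10 = 40, which is even, yet k = 5 is odd, not even.

Converse. Suppose k is even. Since 6 is even, 6k is even for every k, so 6k + 10 has the same parity as 10, which is even. Hence 6k + 10 is even.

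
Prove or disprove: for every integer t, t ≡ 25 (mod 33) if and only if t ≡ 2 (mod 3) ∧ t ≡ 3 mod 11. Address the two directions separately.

Neither implication holds.

Forward direction. This fails: t = 25 gives 25 ≡ 25 (mod 33) but 25 ≡ 1 (mod 3), so the conjunction on the right does not hold.

Converse. This fails: t = 14 satisfies both congruences on the right (14 ≡ 2 mod 3 and 14 ≡ 3 mod 11) yet 14 ≡ 14 (mod 33), not 25.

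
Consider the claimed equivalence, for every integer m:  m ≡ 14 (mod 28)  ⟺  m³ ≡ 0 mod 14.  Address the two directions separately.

(⇒) holds; (⇐) fails.

(⇒) Suppose m ≡ 14 (mod 28). Then m³ ≡ 14³ = 2744 (mod 28), and since 14 ∣ 28, also m³ ≡ 0 (mod 14).

(⇐) This fails: take m = 0. Then 0³ = 0 ≡ 0 (mod 14), yet 0 ≡ 0 (mod 28), not 14.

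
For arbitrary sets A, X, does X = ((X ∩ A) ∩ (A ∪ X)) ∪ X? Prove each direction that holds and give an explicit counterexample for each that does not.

(⊆) Let x ∈ X. Then either x ∈ X and x ∉ A; or x ∈ A ∩ X. In each case x ∈ ((X ∩ A) ∩ (A ∪ X)) ∪ X, so X ⊆ ((X ∩ A) ∩ (A ∪ X)) ∪ X.

(⊇) Let x ∈ ((X ∩ A) ∩ (A ∪ X)) ∪ X. Then either x ∈ X and x ∉ A; or x ∈ A ∩ X. In each case x ∈ X, so ((X ∩ A) ∩ (A ∪ X)) ∪ X ⊆ X.

Both inclusions hold; the sets are equal.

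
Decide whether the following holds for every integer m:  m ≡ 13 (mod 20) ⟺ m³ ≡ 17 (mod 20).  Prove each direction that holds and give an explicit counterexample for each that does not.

(⇒) Suppose m ≡ 13 (mod 20). Write m = 20j + 13. Then (20j + 13)³ = 8000j³ + 15600j² + 10140j + 2197 = 20(400j³ + 780j² + 507j + 109) + 17, so m³ ≡ 17 (mod 20).

(⇐) Conversely, suppose m³ ≡ 17 (mod 20). The only residue r in {0, …, 19} with r³ ≡ 17 (mod 20) is r = 13, so m ≡ 13 (mod 20).

Both directions hold; the statement is true.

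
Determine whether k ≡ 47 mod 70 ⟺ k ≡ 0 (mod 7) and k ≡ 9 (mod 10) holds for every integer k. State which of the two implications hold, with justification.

Forward direction. This fails: k = 47 gives 47 ≡ 47 (mod 70) but 47 ≡ 5 (mod 7), so the conjunction on the right does not hold.

Converse. This fails: k = 49 satisfies both congruences on the right (49 ≡ 0 mod 7 and 49 ≡ 9 mod 10) yet 49 ≡ 49 (mod 70), not 47.

(⇒) fails and (⇐) fails.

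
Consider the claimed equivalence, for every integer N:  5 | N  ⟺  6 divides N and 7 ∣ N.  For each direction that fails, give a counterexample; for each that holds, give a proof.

[⇒] This fails: take N = 5. Certainly 5 ∣ 5, but 6 ∤ 5.

[⇐] This fails: take N = 42. Both 6 ∣ 42 and 7 ∣ 42, yet 42 is not a multiple of 5 (since 42 = 8·5 + 2), so 5 ∤ 42.

Neither implication holds.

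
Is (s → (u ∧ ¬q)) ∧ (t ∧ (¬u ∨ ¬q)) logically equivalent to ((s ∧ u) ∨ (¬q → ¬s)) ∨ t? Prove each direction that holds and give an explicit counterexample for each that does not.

Only the forward implication holds.

(⟹) Assume the antecedent. If t is true, ((s ∧ u) ∨ (¬q → ¬s)) ∨ t reduces to true regardless of the other variables. If t is false, the antecedent cannot hold. Either way ((s ∧ u) ∨ (¬q → ¬s)) ∨ t holds.

(⟸) This fails. Under t = F, q = F, u = F, s = F, the left side is false but the right side is true.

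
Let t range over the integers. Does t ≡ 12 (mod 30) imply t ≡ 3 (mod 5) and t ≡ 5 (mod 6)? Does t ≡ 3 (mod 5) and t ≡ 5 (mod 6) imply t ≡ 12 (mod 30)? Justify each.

[⇒] This fails: t = 12 gives 12 ≡ 12 (mod 30) but 12 ≡ 2 (mod 5), so the conjunction on the right does not hold.

[⇐] This fails: t = 23 satisfies both congruences on the right (23 ≡ 3 mod 5 and 23 ≡ 5 mod 6) yet 23 ≡ 23 (mod 30), not 12.

Neither implication holds.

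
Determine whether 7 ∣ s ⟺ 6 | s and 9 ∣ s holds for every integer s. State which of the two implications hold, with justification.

Both directions fail.

Forward direction. This fails: take s = 7. Certainly 7 ∣ 7, but 6 ∤ 7.

Converse. This fails: take s = 18. Both 6 ∣ 18 and 9 ∣ 18, yet 18 is not a multiple of 7 (since 18 = 2·7 + 4), so 7 ∤ 18.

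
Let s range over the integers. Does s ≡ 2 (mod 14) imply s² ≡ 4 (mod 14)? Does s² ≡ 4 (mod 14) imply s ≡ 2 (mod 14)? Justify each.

Forward direction. Suppose s ≡ 2 (mod 14). Write s = 14j + 2. Then (14j + 2)² = 196j² + 56j + 4 = 14(14j² + 4j) + 4, so s² ≡ 4 (mod 14).

Converse. This fails: take s = 12. Then 12² = 144 ≡ 4 (mod 14), yet 12 ≡ 12 (mod 14), not 2.

Not equivalent: only (⇒) holds.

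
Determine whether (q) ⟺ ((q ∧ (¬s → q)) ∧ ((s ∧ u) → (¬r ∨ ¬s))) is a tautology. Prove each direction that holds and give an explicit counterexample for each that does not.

(→) This fails. Under u = T, q = T, r = T, s = T, the left side is true but the right side is false.

(←) Assume the antecedent. If q is true, q reduces to true regardless of the other variables. If q is false, the antecedent cannot hold. Either way q holds.

(⇒) fails; (⇐) holds.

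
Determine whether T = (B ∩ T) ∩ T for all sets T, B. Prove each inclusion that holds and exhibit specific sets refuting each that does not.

Only the reverse inclusion holds.

(⟹) This inclusion fails. Take T = {1}, B = ∅; then 1 ∈ T but 1 ∉ (B ∩ T) ∩ T.

(⟸) Let x ∈ (B ∩ T) ∩ T. Then x ∈ T ∩ B, from which x ∈ T.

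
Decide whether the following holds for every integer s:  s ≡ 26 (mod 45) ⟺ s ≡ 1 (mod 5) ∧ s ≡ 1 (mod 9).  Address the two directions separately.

Both directions fail.

[⇒] This fails: s = 26 gives 26 ≡ 26 (mod 45) but 26 ≡ 8 (mod 9), so the conjunction on the right does not hold.

[⇐] This fails: s = 1 satisfies both congruences on the right (1 ≡ 1 mod 5 and 1 ≡ 1 mod 9) yet 1 ≡ 1 (mod 45), not 26.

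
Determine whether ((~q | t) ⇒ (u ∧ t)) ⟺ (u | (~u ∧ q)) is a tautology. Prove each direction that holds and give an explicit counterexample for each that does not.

Only the forward implication holds.

(⟹) Assume the antecedent. If t is true, the antecedent forces (t = T, u = T, q = F) or (t = T, u = T, q = T), and u | (~u ∧ q) holds there. If t is false, the antecedent forces (t = F, u = F, q = T) or (t = F, u = T, q = T), and u | (~u ∧ q) holds there. Either way u | (~u ∧ q) holds.

(⟸) This fails. Under t = F, u = T, q = F, the left side is false but the right side is true.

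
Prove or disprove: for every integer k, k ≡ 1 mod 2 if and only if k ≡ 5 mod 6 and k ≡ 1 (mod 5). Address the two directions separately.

Forward direction. This fails: k = 1 gives 1 ≡ 1 (mod 2) but 1 ≡ 1 (mod 6), so the conjunction on the right does not hold.

Converse. If k ≡ 5 (mod 6) and k ≡ 1 (mod 5), then by the Chinese remainder theorem k ≡ 11 (mod 30). Since 11 ≡ 1 (mod 2) and 2 ∣ 30, we get k ≡ 1 (mod 2).

The forward direction fails; the converse holds.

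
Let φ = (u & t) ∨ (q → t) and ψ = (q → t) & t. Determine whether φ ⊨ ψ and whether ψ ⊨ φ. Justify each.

Only the converse holds.

(⇐) Assume the antecedent. If t is true, (u & t) ∨ (q → t) reduces to true regardless of the other variables. If t is false, the antecedent cannot hold. Either way (u & t) ∨ (q → t) holds.

(⇒) This fails. Under t = F, u = F, q = F, the left side is true but the right side is false.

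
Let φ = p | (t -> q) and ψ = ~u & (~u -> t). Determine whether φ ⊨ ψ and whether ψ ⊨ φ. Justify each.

Both directions fail.

Forward direction. This fails. Under q = F, p = F, t = F, u = F, the left side is true but the right side is false.

Converse. This fails. Under q = F, p = F, t = T, u = F, the left side is false but the right side is true.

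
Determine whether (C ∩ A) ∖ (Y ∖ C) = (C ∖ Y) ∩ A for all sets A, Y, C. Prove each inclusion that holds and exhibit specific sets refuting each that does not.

(⊇) Let x ∈ (C ∖ Y) ∩ A. Then x ∈ A ∩ C and x ∉ Y, from which x ∈ (C ∩ A) ∖ (Y ∖ C).

(⊆) This inclusion fails. Take A = {1}, Y = {1}, C = {1}; then 1 ∈ (C ∩ A) ∖ (Y ∖ C) but 1 ∉ (C ∖ Y) ∩ A.

The sets are not equal: only the reverse inclusion holds.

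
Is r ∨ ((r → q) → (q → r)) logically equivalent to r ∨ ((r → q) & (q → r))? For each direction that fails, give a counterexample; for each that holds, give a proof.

(⇒) Assume the antecedent. If q is true, the antecedent forces (q = T, r = T), and r ∨ ((r → q) & (q → r)) holds there. If q is false, r ∨ ((r → q) & (q → r)) reduces to true regardless of the other variables. Either way r ∨ ((r → q) & (q → r)) holds.

(⇐) Assume the antecedent. If q is true, the antecedent forces (q = T, r = T), and r ∨ ((r → q) → (q → r)) holds there. If q is false, r ∨ ((r → q) → (q → r)) reduces to true regardless of the other variables. Either way r ∨ ((r → q) → (q → r)) holds.

Both directions hold.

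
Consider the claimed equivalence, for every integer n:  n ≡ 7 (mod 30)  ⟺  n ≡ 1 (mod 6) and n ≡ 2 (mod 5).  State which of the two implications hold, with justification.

Both directions hold; the statement is true.

(⇒) Suppose n ≡ 7 (mod 30); write n = 30j + 7. Since 6 ∣ 30, reducing mod 6 gives n ≡ 7 ≡ 1 (mod 6); since 5 ∣ 30, reducing mod 5 gives n ≡ 7 ≡ 2 (mod 5).

(⇐) Conversely, if n ≡ 1 (mod 6) and n ≡ 2 (mod 5), then by the Chinese remainder theorem n ≡ 7 (mod 30). This is exactly n ≡ 7 (mod 30).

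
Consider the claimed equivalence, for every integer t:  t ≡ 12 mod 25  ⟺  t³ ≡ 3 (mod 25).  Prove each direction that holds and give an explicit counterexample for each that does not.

Both implications hold.

(→) Suppose t ≡ 12 mod 25. Write t = 25j + 12. Then (25j + 12)³ = 15625j³ + 22500j² + 10800j + 1728 = 25(625j³ + 900j² + 432j + 69) + 3, so t³ ≡ 3 (mod 25).

(←) Conversely, suppose t³ ≡ 3 (mod 25). The only residue r in {0, …, 24} with r³ ≡ 3 (mod 25) is r = 12, so t ≡ 12 (mod 25).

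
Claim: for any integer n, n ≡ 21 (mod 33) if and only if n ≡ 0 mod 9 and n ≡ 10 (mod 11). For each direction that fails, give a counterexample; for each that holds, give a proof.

Only the reverse direction holds.

(⟸) If n ≡ 0 (mod 9) and n ≡ 10 (mod 11), then by the Chinese remainder theorem n ≡ 54 (mod 99). Since 54 ≡ 21 (mod 33) and 33 ∣ 99, we get n ≡ 21 (mod 33).

(⟹) This fails: n = 21 gives 21 ≡ 21 (mod 33) but 21 ≡ 3 (mod 9), so the conjunction on the right does not hold.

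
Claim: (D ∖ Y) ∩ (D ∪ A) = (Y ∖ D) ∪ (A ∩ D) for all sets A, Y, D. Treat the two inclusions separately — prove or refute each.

Both inclusions fail.

Forward inclusion. This inclusion fails. Take A = ∅, Y = ∅, D = {1}; then 1 ∈ (D ∖ Y) ∩ (D ∪ A) but 1 ∉ (Y ∖ D) ∪ (A ∩ D).

Reverse inclusion. This inclusion fails. Take A = ∅, Y = {1}, D = ∅; then 1 ∈ (Y ∖ D) ∪ (A ∩ D) but 1 ∉ (D ∖ Y) ∩ (D ∪ A).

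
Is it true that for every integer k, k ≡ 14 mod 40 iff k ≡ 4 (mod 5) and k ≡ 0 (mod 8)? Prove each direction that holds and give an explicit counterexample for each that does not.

(→) This fails: k = 14 gives 14 ≡ 14 (mod 40) but 14 ≡ 6 (mod 8), so the conjunction on the right does not hold.

(←) This fails: k = 24 satisfies both congruences on the right (24 ≡ 4 mod 5 and 24 ≡ 0 mod 8) yet 24 ≡ 24 (mod 40), not 14.

Neither implication holds.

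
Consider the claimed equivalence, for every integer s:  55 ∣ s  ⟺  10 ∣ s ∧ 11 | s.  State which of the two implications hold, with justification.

(⇒) fails; (⇐) holds.

[⇒] This fails: take s = 55. Certainly 55 ∣ 55, but 10 ∤ 55.

[⇐] Suppose 10 ∣ s and 11 ∣ s. Any common multiple of 10 and 11 is a multiple of their lcm; here gcd(10, 11) = 1, so lcm(10, 11) = 10·11 = 110, so 110 ∣ s. Since 55 ∣ 110, it follows that 55 ∣ s.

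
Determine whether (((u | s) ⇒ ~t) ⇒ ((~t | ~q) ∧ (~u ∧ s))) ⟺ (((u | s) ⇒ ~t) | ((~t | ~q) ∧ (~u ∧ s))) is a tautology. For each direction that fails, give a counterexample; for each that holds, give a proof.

(→) This fails. Under q = F, t = T, u = T, s = F, the left side is true but the right side is false.

(←) This fails. Under q = F, t = F, u = F, s = F, the left side is false but the right side is true.

Both directions fail.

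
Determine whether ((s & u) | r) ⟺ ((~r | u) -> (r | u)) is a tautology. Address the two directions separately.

(→) Assume the antecedent. If u is true, (~r | u) -> (r | u) reduces to true regardless of the other variables. If u is false, the antecedent forces (u = F, r = T, s = F) or (u = F, r = T, s = T), and (~r | u) -> (r | u) holds there. Either way (~r | u) -> (r | u) holds.

(←) This fails. Under u = T, r = F, s = F, the left side is false but the right side is true.

(⇒) holds; (⇐) fails.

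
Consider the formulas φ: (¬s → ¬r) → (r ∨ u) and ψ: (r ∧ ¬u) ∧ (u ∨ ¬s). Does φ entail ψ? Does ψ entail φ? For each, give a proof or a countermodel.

Only the converse holds.

Converse. Assume the antecedent. If s is true, the antecedent cannot hold. If s is false, the antecedent forces (s = F, u = F, r = T), and (¬s → ¬r) → (r ∨ u) holds there. Either way (¬s → ¬r) → (r ∨ u) holds.

Forward direction. This fails. Under s = F, u = T, r = F, the left side is true but the right side is false.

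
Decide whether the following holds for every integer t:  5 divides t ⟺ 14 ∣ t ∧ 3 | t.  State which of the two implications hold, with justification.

[⇒] This fails: take t = 5. Certainly 5 ∣ 5, but 14 ∤ 5.

[⇐] This fails: take t = 42. Both 14 ∣ 42 and 3 ∣ 42, yet 42 is not a multiple of 5 (since 42 = 8·5 + 2), so 5 ∤ 42.

Neither direction holds.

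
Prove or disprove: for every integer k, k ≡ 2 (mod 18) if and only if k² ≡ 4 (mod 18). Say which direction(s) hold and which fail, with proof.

(⇒) holds; (⇐) fails.

(→) Suppose k ≡ 2 (mod 18). Write k = 18j + 2. Then (18j + 2)² = 324j² + 72j + 4 = 18(18j² + 4j) + 4, so k² ≡ 4 (mod 18).

(←) This fails: take k = 16. Then 16² = 256 ≡ 4 (mod 18), yet 16 ≡ 16 (mod 18), not 2.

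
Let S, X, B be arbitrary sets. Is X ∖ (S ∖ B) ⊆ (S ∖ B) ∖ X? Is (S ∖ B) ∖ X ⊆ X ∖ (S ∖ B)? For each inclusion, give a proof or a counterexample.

(⟹) This inclusion fails. Take S = ∅, X = {1}, B = ∅; then 1 ∈ X ∖ (S ∖ B) but 1 ∉ (S ∖ B) ∖ X.

(⟸) This inclusion fails. Take S = {1}, X = ∅, B = ∅; then 1 ∈ (S ∖ B) ∖ X but 1 ∉ X ∖ (S ∖ B).

Both inclusions fail.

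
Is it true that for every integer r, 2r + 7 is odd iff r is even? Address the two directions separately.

(⟹) This fails: take r = 1. Then 2r + 7 = 9, which is odd, yet r = 1 is odd, not even.

(⟸) Suppose r is even. Since 2 is even, 2r is even for every r, so 2r + 7 has the same parity as 7, which is odd. Hence 2r + 7 is odd.

Not equivalent: only (⇐) holds.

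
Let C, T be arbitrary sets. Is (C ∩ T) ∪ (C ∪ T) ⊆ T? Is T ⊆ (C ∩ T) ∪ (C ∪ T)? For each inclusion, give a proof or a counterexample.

Forward inclusion. This inclusion fails. Take C = {1}, T = ∅; then 1 ∈ (C ∩ T) ∪ (C ∪ T) but 1 ∉ T.

Reverse inclusion. Let x ∈ T. Then either x ∈ T and x ∉ C; or x ∈ C ∩ T. In each case x ∈ (C ∩ T) ∪ (C ∪ T), so T ⊆ (C ∩ T) ∪ (C ∪ T).

The sets are not equal: only the reverse inclusion holds.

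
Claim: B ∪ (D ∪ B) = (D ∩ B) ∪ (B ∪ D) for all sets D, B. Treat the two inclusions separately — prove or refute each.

The two sets are equal.

Forward inclusion. Let x ∈ B ∪ (D ∪ B). Then either x ∈ D and x ∉ B; or x ∈ B and x ∉ D; or x ∈ D ∩ B. In each case x ∈ (D ∩ B) ∪ (B ∪ D), so B ∪ (D ∪ B) ⊆ (D ∩ B) ∪ (B ∪ D).

Reverse inclusion. Let x ∈ (D ∩ B) ∪ (B ∪ D). Then either x ∈ D and x ∉ B; or x ∈ B and x ∉ D; or x ∈ D ∩ B. In each case x ∈ B ∪ (D ∪ B), so (D ∩ B) ∪ (B ∪ D) ⊆ B ∪ (D ∪ B).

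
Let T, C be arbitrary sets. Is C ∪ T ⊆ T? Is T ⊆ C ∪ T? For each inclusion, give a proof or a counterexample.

Only the reverse inclusion holds.

(⊆) This inclusion fails. Take T = ∅, C = {1}; then 1 ∈ C ∪ T but 1 ∉ T.

(⊇) Let x ∈ T. Then either x ∈ T and x ∉ C; or x ∈ T ∩ C. In each case x ∈ C ∪ T, so T ⊆ C ∪ T.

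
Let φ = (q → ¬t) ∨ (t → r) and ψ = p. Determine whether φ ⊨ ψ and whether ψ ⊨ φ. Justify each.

(⇒) fails and (⇐) fails.

(→) This fails. Under p = F, q = F, t = F, r = F, the left side is true but the right side is false.

(←) This fails. Under p = T, q = T, t = T, r = F, the left side is false but the right side is true.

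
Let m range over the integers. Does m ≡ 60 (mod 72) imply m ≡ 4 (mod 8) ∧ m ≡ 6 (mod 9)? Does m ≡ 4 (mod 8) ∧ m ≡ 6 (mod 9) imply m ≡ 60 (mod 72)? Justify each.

Both directions hold.

(→) Suppose m ≡ 60 (mod 72); write m = 72j + 60. Since 8 ∣ 72, reducing mod 8 gives m ≡ 60 ≡ 4 (mod 8); since 9 ∣ 72, reducing mod 9 gives m ≡ 60 ≡ 6 (mod 9).

(←) Conversely, if m ≡ 4 (mod 8) and m ≡ 6 (mod 9), then by the Chinese remainder theorem m ≡ 60 (mod 72). This is exactly m ≡ 60 (mod 72).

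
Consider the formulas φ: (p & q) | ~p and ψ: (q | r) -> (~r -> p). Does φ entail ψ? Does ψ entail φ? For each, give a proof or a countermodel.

Both directions fail.

[⇒] This fails. Under r = F, q = T, p = F, the left side is true but the right side is false.

[⇐] This fails. Under r = F, q = F, p = T, the left side is false but the right side is true.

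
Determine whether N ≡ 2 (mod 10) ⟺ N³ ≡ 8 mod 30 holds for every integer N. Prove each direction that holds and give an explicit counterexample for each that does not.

Forward direction. This fails: take N = 12. Then 12 ≡ 2 (mod 10), but 12³ = 1728 ≡ 18 (mod 30), not 8.

Converse. The residues r modulo 30 with r³ ≡ 8 (mod 30) are exactly {2}, and each is ≡ 2 (mod 10).

Only the reverse direction holds.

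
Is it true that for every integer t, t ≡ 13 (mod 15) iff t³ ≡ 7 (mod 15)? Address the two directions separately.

Both directions hold.

[⇐] Suppose t³ ≡ 7 (mod 15). The only residue r in {0, …, 14} with r³ ≡ 7 (mod 15) is r = 13, so t ≡ 13 (mod 15).

[⇒] Suppose t ≡ 13 (mod 15). Write t = 15j + 13. Then (15j + 13)³ = 3375j³ + 8775j² + 7605j + 2197 = 15(225j³ + 585j² + 507j + 146) + 7, so t³ ≡ 7 (mod 15).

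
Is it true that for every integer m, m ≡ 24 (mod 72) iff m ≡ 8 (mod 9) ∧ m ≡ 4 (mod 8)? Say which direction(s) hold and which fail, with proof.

Forward direction. This fails: m = 24 gives 24 ≡ 24 (mod 72) but 24 ≡ 6 (mod 9), so the conjunction on the right does not hold.

Converse. This fails: m = 44 satisfies both congruences on the right (44 ≡ 8 mod 9 and 44 ≡ 4 mod 8) yet 44 ≡ 44 (mod 72), not 24.

(⇒) fails and (⇐) fails.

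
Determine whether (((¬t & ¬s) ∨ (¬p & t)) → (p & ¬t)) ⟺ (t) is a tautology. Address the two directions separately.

(→) This fails. Under p = T, t = F, s = F, the left side is true but the right side is false.

(←) This fails. Under p = F, t = T, s = F, the left side is false but the right side is true.

Neither implication holds.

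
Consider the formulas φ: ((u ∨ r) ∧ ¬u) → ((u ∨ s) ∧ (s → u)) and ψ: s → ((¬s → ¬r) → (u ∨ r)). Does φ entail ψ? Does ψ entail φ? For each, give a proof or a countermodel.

(⇒) This fails. Under r = F, s = T, u = F, the left side is true but the right side is false.

(⇐) This fails. Under r = T, s = F, u = F, the left side is false but the right side is true.

Neither direction holds.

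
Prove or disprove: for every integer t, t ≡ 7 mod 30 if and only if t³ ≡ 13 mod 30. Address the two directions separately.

Converse. Suppose t³ ≡ 13 (mod 30). The only residue r in {0, …, 29} with r³ ≡ 13 (mod 30) is r = 7, so t ≡ 7 (mod 30).

Forward direction. Suppose t ≡ 7 mod 30. Write t = 30j + 7. Then (30j + 7)³ = 27000j³ + 18900j² + 4410j + 343 = 30(900j³ + 630j² + 147j + 11) + 13, so t³ ≡ 13 (mod 30).

Both implications hold.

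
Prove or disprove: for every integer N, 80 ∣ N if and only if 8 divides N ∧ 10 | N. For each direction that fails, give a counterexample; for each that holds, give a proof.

(⟹) If 80 ∣ N, write N = 80q. Since 80 = 10·8, N = 8·(10q), so 8 ∣ N; and since 80 = 8·10, N = 10·(8q), so 10 ∣ N.

(⟸) This fails: take N = 40. Both 8 ∣ 40 and 10 ∣ 40, yet 40 is not a multiple of 80 (since 40 = 0·80 + 40), so 80 ∤ 40.

Not equivalent: only (⇒) holds.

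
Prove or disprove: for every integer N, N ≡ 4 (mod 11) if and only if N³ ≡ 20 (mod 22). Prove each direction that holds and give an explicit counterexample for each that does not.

(→) This fails: take N = 15. Then 15 ≡ 4 (mod 11), but 15³ = 3375 ≡ 9 (mod 22), not 20.

(←) Conversely, the residues r modulo 22 with r³ ≡ 20 (mod 22) are exactly {4}, and each is ≡ 4 (mod 11).

Only the reverse direction holds.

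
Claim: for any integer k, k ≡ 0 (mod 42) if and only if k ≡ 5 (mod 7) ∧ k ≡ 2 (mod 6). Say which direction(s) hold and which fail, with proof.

(⇒) fails and (⇐) fails.

(⟹) This fails: k = 0 gives 0 ≡ 0 (mod 42) but 0 ≡ 0 (mod 7), so the conjunction on the right does not hold.

(⟸) This fails: k = 26 satisfies both congruences on the right (26 ≡ 5 mod 7 and 26 ≡ 2 mod 6) yet 26 ≡ 26 (mod 42), not 0.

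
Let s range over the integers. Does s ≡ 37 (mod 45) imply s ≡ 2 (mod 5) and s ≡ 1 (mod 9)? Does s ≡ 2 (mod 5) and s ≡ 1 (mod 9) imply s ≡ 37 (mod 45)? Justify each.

(⇐) If s ≡ 2 (mod 5) and s ≡ 1 (mod 9), then by the Chinese remainder theorem s ≡ 37 (mod 45). This is exactly s ≡ 37 (mod 45).

(⇒) Suppose s ≡ 37 (mod 45); write s = 45j + 37. Since 5 ∣ 45, reducing mod 5 gives s ≡ 37 ≡ 2 (mod 5); since 9 ∣ 45, reducing mod 9 gives s ≡ 37 ≡ 1 (mod 9).

Both directions hold; the statement is true.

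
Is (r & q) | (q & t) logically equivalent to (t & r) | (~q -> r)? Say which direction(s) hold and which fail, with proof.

The forward direction holds; the converse fails.

Forward direction. Assume the antecedent. If r is true, (t & r) | (~q -> r) reduces to true regardless of the other variables. If r is false, the antecedent forces (r = F, t = T, q = T), and (t & r) | (~q -> r) holds there. Either way (t & r) | (~q -> r) holds.

Converse. This fails. Under r = T, t = F, q = F, the left side is false but the right side is true.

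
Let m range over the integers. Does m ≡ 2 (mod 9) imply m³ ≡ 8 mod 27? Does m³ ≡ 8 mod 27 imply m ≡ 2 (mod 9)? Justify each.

Both implications hold.

(→) Suppose m ≡ 2 (mod 9). Working modulo 27, m ∈ {2, 11, 20}; for each such r, r³ ≡ 8 (mod 27).

(←) Conversely, the residues r modulo 27 with r³ ≡ 8 (mod 27) are exactly {2, 11, 20}, and each is ≡ 2 (mod 9).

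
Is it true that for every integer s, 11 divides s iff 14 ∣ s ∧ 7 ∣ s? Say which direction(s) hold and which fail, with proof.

(⇒) fails and (⇐) fails.

(⇒) This fails: take s = 11. Certainly 11 ∣ 11, but 14 ∤ 11.

(⇐) This fails: take s = 14. Both 14 ∣ 14 and 7 ∣ 14, yet 14 is not a multiple of 11 (since 14 = 1·11 + 3), so 11 ∤ 14.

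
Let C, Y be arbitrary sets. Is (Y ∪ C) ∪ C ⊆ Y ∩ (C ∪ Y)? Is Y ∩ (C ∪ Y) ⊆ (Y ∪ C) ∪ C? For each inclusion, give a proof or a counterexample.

(⊆) fails; (⊇) holds.

(⟹) This inclusion fails. Take C = {1}, Y = ∅; then 1 ∈ (Y ∪ C) ∪ C but 1 ∉ Y ∩ (C ∪ Y).

(⟸) Let x ∈ Y ∩ (C ∪ Y). Then either x ∈ Y and x ∉ C; or x ∈ C ∩ Y. In each case x ∈ (Y ∪ C) ∪ C, so Y ∩ (C ∪ Y) ⊆ (Y ∪ C) ∪ C.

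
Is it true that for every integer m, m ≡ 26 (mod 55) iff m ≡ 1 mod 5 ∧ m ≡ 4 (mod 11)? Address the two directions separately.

Both implications hold.

(⇐) If m ≡ 1 (mod 5) and m ≡ 4 (mod 11), then by the Chinese remainder theorem m ≡ 26 (mod 55). This is exactly m ≡ 26 (mod 55).

(⇒) Suppose m ≡ 26 (mod 55); write m = 55j + 26. Since 5 ∣ 55, reducing mod 5 gives m ≡ 26 ≡ 1 (mod 5); since 11 ∣ 55, reducing mod 11 gives m ≡ 26 ≡ 4 (mod 11).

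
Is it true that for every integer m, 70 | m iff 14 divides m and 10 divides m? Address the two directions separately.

Both implications hold.

(⟹) If 70 ∣ m, write m = 70q. Since 70 = 5·14, m = 14·(5q), so 14 ∣ m; and since 70 = 7·10, m = 10·(7q), so 10 ∣ m.

(⟸) Suppose 14 ∣ m and 10 ∣ m. Any common multiple of 14 and 10 is a multiple of their lcm; here lcm(14, 10) = 14·10/gcd(14, 10) = 140/2 = 70, so 70 ∣ m.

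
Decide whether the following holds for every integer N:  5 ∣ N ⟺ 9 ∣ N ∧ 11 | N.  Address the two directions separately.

Neither direction holds.

(⇒) This fails: take N = 5. Certainly 5 ∣ 5, but 9 ∤ 5.

(⇐) This fails: take N = 99. Both 9 ∣ 99 and 11 ∣ 99, yet 99 is not a multiple of 5 (since 99 = 19·5 + 4), so 5 ∤ 99.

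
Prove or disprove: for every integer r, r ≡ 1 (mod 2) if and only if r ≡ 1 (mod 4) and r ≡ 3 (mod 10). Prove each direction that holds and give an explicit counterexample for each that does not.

(⇒) fails; (⇐) holds.

(⇒) This fails: r = 1 gives 1 ≡ 1 (mod 2) but 1 ≡ 1 (mod 10), so the conjunction on the right does not hold.

(⇐) Conversely, if r ≡ 1 (mod 4) and r ≡ 3 (mod 10), then by the Chinese remainder theorem r ≡ 13 (mod 20). Since 13 ≡ 1 (mod 2) and 2 ∣ 20, we get r ≡ 1 (mod 2).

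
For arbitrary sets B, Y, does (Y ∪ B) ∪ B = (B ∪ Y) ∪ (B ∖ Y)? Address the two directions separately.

Both inclusions hold; the sets are equal.

(⊆) Let x ∈ (Y ∪ B) ∪ B. Then either x ∈ B and x ∉ Y; or x ∈ Y and x ∉ B; or x ∈ B ∩ Y. In each case x ∈ (B ∪ Y) ∪ (B ∖ Y), so (Y ∪ B) ∪ B ⊆ (B ∪ Y) ∪ (B ∖ Y).

(⊇) Let x ∈ (B ∪ Y) ∪ (B ∖ Y). Then either x ∈ B and x ∉ Y; or x ∈ Y and x ∉ B; or x ∈ B ∩ Y. In each case x ∈ (Y ∪ B) ∪ B, so (B ∪ Y) ∪ (B ∖ Y) ⊆ (Y ∪ B) ∪ B.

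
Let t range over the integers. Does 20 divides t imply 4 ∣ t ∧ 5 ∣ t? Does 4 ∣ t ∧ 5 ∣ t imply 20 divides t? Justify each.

Both directions hold; the statement is true.

Forward direction. If 20 ∣ t, write t = 20q. Since 20 = 5·4, t = 4·(5q), so 4 ∣ t; and since 20 = 4·5, t = 5·(4q), so 5 ∣ t.

Converse. Suppose 4 ∣ t and 5 ∣ t. Any common multiple of 4 and 5 is a multiple of their lcm; here gcd(4, 5) = 1, so lcm(4, 5) = 4·5 = 20, so 20 ∣ t.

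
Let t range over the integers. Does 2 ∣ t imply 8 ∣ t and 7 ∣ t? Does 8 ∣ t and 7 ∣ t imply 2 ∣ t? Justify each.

Only the converse holds.

(⇒) This fails: take t = 2. Certainly 2 ∣ 2, but 8 ∤ 2.

(⇐) Suppose 8 ∣ t and 7 ∣ t. Any common multiple of 8 and 7 is a multiple of their lcm; here gcd(8, 7) = 1, so lcm(8, 7) = 8·7 = 56, so 56 ∣ t. Since 2 ∣ 56, it follows that 2 ∣ t.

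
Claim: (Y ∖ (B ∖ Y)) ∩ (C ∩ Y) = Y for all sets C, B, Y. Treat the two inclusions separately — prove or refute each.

Only the forward inclusion holds.

Reverse inclusion. This inclusion fails. Take C = ∅, B = ∅, Y = {1}; then 1 ∈ Y but 1 ∉ (Y ∖ (B ∖ Y)) ∩ (C ∩ Y).

Forward inclusion. Let x ∈ (Y ∖ (B ∖ Y)) ∩ (C ∩ Y). Then either x ∈ C ∩ Y and x ∉ B; or x ∈ C ∩ B ∩ Y. In each case x ∈ Y, so (Y ∖ (B ∖ Y)) ∩ (C ∩ Y) ⊆ Y.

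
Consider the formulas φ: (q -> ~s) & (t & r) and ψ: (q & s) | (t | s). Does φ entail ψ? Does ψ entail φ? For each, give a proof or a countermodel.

Forward direction. Assume the antecedent. If q is true, the antecedent forces (q = T, r = T, s = F, t = T), and (q & s) | (t | s) holds there. If q is false, the antecedent forces (q = F, r = T, s = F, t = T) or (q = F, r = T, s = T, t = T), and (q & s) | (t | s) holds there. Either way (q & s) | (t | s) holds.

Converse. This fails. Under q = F, r = F, s = T, t = F, the left side is false but the right side is true.

(⇒) holds; (⇐) fails.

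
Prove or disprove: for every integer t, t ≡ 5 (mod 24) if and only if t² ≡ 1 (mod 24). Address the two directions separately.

(⟸) This fails: take t = 1. Then 1² = 1 ≡ 1 (mod 24), yet 1 ≡ 1 (mod 24), not 5.

(⟹) Suppose t ≡ 5 (mod 24). Write t = 24j + 5. Then (24j + 5)² = 576j² + 240j + 25 = 24(24j² + 10j + 1) + 1, so t² ≡ 1 (mod 24).

(⇒) holds; (⇐) fails.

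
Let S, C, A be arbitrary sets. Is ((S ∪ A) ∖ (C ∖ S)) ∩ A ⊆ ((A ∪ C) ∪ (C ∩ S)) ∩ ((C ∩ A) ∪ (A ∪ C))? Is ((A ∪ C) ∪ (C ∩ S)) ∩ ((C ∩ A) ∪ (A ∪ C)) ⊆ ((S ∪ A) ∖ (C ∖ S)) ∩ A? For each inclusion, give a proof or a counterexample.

(⊆) Let x ∈ ((S ∪ A) ∖ (C ∖ S)) ∩ A. Then either x ∈ A and x ∉ S, C; or x ∈ S ∩ A and x ∉ C; or x ∈ S ∩ C ∩ A. In each case x ∈ ((A ∪ C) ∪ (C ∩ S)) ∩ ((C ∩ A) ∪ (A ∪ C)), so ((S ∪ A) ∖ (C ∖ S)) ∩ A ⊆ ((A ∪ C) ∪ (C ∩ S)) ∩ ((C ∩ A) ∪ (A ∪ C)).

(⊇) This inclusion fails. Take S = ∅, C = {1}, A = ∅; then 1 ∈ ((A ∪ C) ∪ (C ∩ S)) ∩ ((C ∩ A) ∪ (A ∪ C)) but 1 ∉ ((S ∪ A) ∖ (C ∖ S)) ∩ A.

The sets are not equal: only the forward inclusion holds.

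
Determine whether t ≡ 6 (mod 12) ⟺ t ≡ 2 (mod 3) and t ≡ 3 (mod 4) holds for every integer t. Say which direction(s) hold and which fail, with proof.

Neither implication holds.

Forward direction. This fails: t = 6 gives 6 ≡ 6 (mod 12) but 6 ≡ 0 (mod 3), so the conjunction on the right does not hold.

Converse. This fails: t = 11 satisfies both congruences on the right (11 ≡ 2 mod 3 and 11 ≡ 3 mod 4) yet 11 ≡ 11 (mod 12), not 6.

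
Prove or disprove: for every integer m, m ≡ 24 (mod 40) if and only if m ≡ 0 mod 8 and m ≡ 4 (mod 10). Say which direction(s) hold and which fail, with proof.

Forward direction. Suppose m ≡ 24 (mod 40); write m = 40j + 24. Since 8 ∣ 40, reducing mod 8 gives m ≡ 24 ≡ 0 (mod 8); since 10 ∣ 40, reducing mod 10 gives m ≡ 24 ≡ 4 (mod 10).

Converse. If m ≡ 0 (mod 8) and m ≡ 4 (mod 10), then by the Chinese remainder theorem m ≡ 24 (mod 40). This is exactly m ≡ 24 (mod 40).

Both implications hold.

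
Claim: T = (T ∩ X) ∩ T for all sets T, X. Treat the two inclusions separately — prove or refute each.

(⊆) This inclusion fails. Take T = {1}, X = ∅; then 1 ∈ T but 1 ∉ (T ∩ X) ∩ T.

(⊇) Let x ∈ (T ∩ X) ∩ T. Then x ∈ T ∩ X, from which x ∈ T.

The sets are not equal: only the reverse inclusion holds.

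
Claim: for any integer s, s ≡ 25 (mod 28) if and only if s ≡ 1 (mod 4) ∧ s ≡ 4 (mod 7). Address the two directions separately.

Forward direction. Suppose s ≡ 25 (mod 28); write s = 28j + 25. Since 4 ∣ 28, reducing mod 4 gives s ≡ 25 ≡ 1 (mod 4); since 7 ∣ 28, reducing mod 7 gives s ≡ 25 ≡ 4 (mod 7).

Converse. If s ≡ 1 (mod 4) and s ≡ 4 (mod 7), then by the Chinese remainder theorem s ≡ 25 (mod 28). This is exactly s ≡ 25 (mod 28).

Both directions hold.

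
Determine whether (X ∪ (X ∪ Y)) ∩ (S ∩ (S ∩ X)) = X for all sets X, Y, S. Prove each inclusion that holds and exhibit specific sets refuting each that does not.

Forward inclusion. Let x ∈ (X ∪ (X ∪ Y)) ∩ (S ∩ (S ∩ X)). Then either x ∈ X ∩ S and x ∉ Y; or x ∈ X ∩ Y ∩ S. In each case x ∈ X, so (X ∪ (X ∪ Y)) ∩ (S ∩ (S ∩ X)) ⊆ X.

Reverse inclusion. This inclusion fails. Take X = {1}, Y = ∅, S = ∅; then 1 ∈ X but 1 ∉ (X ∪ (X ∪ Y)) ∩ (S ∩ (S ∩ X)).

The sets are not equal: only the forward inclusion holds.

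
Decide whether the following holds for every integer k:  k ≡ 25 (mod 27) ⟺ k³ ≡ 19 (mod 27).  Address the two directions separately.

The forward direction holds; the converse fails.

(⇒) Suppose k ≡ 25 (mod 27). Write k = 27j + 25. Then (27j + 25)³ = 19683j³ + 54675j² + 50625j + 15625 = 27(729j³ + 2025j² + 1875j + 578) + 19, so k³ ≡ 19 (mod 27).

(⇐) This fails: take k = 7. Then 7³ = 343 ≡ 19 (mod 27), yet 7 ≡ 7 (mod 27), not 25.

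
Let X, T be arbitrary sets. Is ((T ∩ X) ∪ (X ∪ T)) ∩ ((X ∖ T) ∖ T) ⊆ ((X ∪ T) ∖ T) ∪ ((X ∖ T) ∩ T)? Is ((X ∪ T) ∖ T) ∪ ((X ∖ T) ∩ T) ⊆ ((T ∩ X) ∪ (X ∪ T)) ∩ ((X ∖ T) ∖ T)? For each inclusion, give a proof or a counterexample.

The two sets are equal.

Forward inclusion. Let x ∈ ((T ∩ X) ∪ (X ∪ T)) ∩ ((X ∖ T) ∖ T). Then x ∈ X and x ∉ T, from which x ∈ ((X ∪ T) ∖ T) ∪ ((X ∖ T) ∩ T).

Reverse inclusion. Let x ∈ ((X ∪ T) ∖ T) ∪ ((X ∖ T) ∩ T). Then x ∈ X and x ∉ T, from which x ∈ ((T ∩ X) ∪ (X ∪ T)) ∩ ((X ∖ T) ∖ T).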